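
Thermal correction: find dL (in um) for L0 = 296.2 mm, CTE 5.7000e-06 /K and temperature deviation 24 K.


dL = L * alpha * dT
= 296.2 * 5.7000e-06 * 24
= 0.0405202 mm
dL_um = 0.0405202 * 1000 = 40.5202 um

40.5202


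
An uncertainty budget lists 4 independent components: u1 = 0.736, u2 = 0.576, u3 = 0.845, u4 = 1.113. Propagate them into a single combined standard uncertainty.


uc = sqrt(0.736^2 + 0.576^2 + 0.845^2 + 1.113^2)
uc = sqrt(2.826266)
uc = 1.6812

1.6812


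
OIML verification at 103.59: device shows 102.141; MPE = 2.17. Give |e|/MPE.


e = indication - reference = 102.141 - 103.59 = -1.4490
|e| = 1.4490
ratio = |e| / MPE = 1.4490 / 2.17
ratio = 0.6677

0.6677


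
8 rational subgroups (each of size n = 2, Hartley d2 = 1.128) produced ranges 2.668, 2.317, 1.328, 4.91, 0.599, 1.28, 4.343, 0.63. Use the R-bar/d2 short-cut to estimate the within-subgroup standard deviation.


R_bar = (2.668 + 2.317 + 1.328 + 4.91 + 0.599 + 1.28 + 4.343 + 0.63) / 8
R_bar = 18.075 / 8 = 2.259375
sigma_hat = R_bar / d2 = 2.259375 / 1.128 = 2.0030

2.0030


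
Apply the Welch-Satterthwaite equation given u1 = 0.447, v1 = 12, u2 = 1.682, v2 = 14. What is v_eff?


uc = sqrt(u1^2 + u2^2) = sqrt(0.447^2 + 1.682^2) = 1.740383
v_eff = uc^4 / (u1^4/v1 + u2^4/v2)
= 1.740383^4 / (0.447^4/12 + 1.682^4/14)
= 9.174435 / 0.57503716
v_eff = 15.9545

15.9545


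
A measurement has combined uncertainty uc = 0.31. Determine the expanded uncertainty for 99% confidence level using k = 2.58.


U = k * uc
U = 2.58 * 0.31
U = 0.7998

0.7998


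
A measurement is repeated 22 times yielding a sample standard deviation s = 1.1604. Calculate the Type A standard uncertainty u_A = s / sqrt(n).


u_A = s / sqrt(n)
u_A = 1.1604 / sqrt(22)
u_A = 1.1604 / 4.6904158
u_A = 0.2474

0.2474


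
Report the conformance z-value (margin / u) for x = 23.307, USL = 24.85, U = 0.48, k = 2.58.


u = U / k = 0.48 / 2.58 = 0.18604651
margin = |USL - x| = |24.85 - 23.307| = 1.543
z = margin / u = 1.543 / 0.18604651
z = 8.2936

8.2936


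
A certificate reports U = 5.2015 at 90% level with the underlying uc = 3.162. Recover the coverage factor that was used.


k = U / uc
k = 5.2015 / 3.162
k = 1.645

1.645


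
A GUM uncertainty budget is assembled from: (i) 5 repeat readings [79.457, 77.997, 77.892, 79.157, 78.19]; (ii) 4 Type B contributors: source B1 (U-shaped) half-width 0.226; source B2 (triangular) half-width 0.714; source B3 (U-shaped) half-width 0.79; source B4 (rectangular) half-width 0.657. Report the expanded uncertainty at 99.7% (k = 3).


mean = (79.457 + 77.997 + 77.892 + 79.157 + 78.19) / 5 = 78.5386
s = sqrt(sum((x - mean)^2)/(n-1)) = 0.71742965
u_A = s / sqrt(n) = 0.71742965 / sqrt(5) = 0.32084429
u_B1 = 0.226 / sqrt(2) = 0.15980613
u_B2 = 0.714 / sqrt(6) = 0.29148928
u_B3 = 0.79 / sqrt(2) = 0.55861436
u_B4 = 0.657 / sqrt(3) = 0.37931913
uc = sqrt(0.32084429^2 + 0.15980613^2 + 0.29148928^2 + 0.55861436^2 + 0.37931913^2) = 0.81815528
U = k * uc = 3 * 0.81815528
U = 2.4545

2.4545


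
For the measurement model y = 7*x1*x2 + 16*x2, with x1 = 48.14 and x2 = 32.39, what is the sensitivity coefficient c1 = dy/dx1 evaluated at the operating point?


y = 7*x1*x2 + 16*x2
dy/dx1 = 7*x2
Evaluate at x2 = 32.39: c1 = 7 * 32.39
c1 = 226.7300

226.7300


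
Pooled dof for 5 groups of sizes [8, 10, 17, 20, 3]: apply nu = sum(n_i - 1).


nu = sum_i (n_i - 1)
nu = ((8 - 1) + (10 - 1) + (17 - 1) + (20 - 1) + (3 - 1))
nu = 7 + 9 + 16 + 19 + 2
nu = 53

53


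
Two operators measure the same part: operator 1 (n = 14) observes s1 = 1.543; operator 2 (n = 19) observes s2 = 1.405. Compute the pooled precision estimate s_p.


s_p = sqrt(((n1-1)*s1^2 + (n2-1)*s2^2) / (n1+n2-2))
numerator = (14-1)*1.543^2 + (19-1)*1.405^2 = 30.951037 + 35.53245 = 66.483487
denominator = 14 + 19 - 2 = 31
s_p^2 = 66.483487 / 31 = 2.1446286
s_p = sqrt(2.1446286) = 1.4645

1.4645


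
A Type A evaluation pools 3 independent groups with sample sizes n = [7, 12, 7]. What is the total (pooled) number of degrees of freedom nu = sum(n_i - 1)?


nu = sum_i (n_i - 1)
nu = ((7 - 1) + (12 - 1) + (7 - 1))
nu = 6 + 11 + 6
nu = 23

23


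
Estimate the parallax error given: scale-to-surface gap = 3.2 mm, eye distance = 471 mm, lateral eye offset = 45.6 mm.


error = h * offset / d
= 3.2 * 45.6 / 471
= 0.3098

0.3098


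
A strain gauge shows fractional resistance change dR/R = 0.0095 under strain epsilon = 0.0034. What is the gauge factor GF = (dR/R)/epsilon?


GF = (dR/R) / epsilon
= 0.0095 / 0.0034
= 2.7941

2.7941


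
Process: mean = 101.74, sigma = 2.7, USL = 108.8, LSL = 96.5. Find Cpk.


Cpu = (USL - mean) / (3*sigma) = (108.8 - 101.74) / (3*2.7) = 0.8716
Cpl = (mean - LSL) / (3*sigma) = (101.74 - 96.5) / (3*2.7) = 0.6469
Cpk = min(Cpu, Cpl) = 0.6469

0.6469


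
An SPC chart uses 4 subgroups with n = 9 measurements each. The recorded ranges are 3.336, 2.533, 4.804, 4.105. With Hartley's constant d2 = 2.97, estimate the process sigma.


R_bar = (3.336 + 2.533 + 4.804 + 4.105) / 4
R_bar = 14.778 / 4 = 3.6945
sigma_hat = R_bar / d2 = 3.6945 / 2.97 = 1.2439

1.2439


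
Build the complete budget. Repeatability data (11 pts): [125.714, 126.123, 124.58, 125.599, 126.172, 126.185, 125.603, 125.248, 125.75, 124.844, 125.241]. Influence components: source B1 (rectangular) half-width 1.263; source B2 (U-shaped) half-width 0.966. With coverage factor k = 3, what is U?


mean = (125.714 + 126.123 + 124.58 + 125.599 + 126.172 + 126.185 + 125.603 + 125.248 + 125.75 + 124.844 + 125.241) / 11 = 125.5508182
s = sqrt(sum((x - mean)^2)/(n-1)) = 0.53071251
u_A = s / sqrt(n) = 0.53071251 / sqrt(11) = 0.16001584
u_B1 = 1.263 / sqrt(3) = 0.72919339
u_B2 = 0.966 / sqrt(2) = 0.68306515
uc = sqrt(0.16001584^2 + 0.72919339^2 + 0.68306515^2) = 1.0118824
U = k * uc = 3 * 1.0118824
U = 3.0356

3.0356


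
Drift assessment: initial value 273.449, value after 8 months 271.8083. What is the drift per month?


rate = (v2 - v1) / months
= (271.8083 - 273.449) / 8
= -1.6407 / 8
= -0.2051

-0.2051


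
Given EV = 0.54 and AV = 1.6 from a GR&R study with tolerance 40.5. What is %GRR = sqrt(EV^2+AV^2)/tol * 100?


GRR = sqrt(EV^2 + AV^2) = sqrt(0.54^2 + 1.6^2) = 1.6886681
%GRR = GRR / tol * 100 = 1.6886681 / 40.5 * 100
%GRR = 4.1696

4.1696


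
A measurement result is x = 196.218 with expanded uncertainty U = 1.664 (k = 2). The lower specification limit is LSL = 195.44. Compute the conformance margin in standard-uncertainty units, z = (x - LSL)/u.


u = U / k = 1.664 / 2 = 0.832
margin = |LSL - x| = |195.44 - 196.218| = 0.778
z = margin / u = 0.778 / 0.832
z = 0.9351

0.9351


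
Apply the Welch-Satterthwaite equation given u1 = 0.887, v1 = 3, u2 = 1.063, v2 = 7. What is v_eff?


uc = sqrt(u1^2 + u2^2) = sqrt(0.887^2 + 1.063^2) = 1.3844631
v_eff = uc^4 / (u1^4/v1 + u2^4/v2)
= 1.3844631^4 / (0.887^4/3 + 1.063^4/7)
= 3.6738848 / 0.38873943
v_eff = 9.4508

9.4508


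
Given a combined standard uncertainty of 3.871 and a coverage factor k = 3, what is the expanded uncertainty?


U = k * uc
U = 3 * 3.871
U = 11.6130

11.6130


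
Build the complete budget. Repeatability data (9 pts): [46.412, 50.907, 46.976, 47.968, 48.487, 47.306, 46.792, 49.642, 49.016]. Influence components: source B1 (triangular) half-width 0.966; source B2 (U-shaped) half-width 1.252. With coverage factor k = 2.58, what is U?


mean = (46.412 + 50.907 + 46.976 + 47.968 + 48.487 + 47.306 + 46.792 + 49.642 + 49.016) / 9 = 48.16733333
s = sqrt(sum((x - mean)^2)/(n-1)) = 1.4864588
u_A = s / sqrt(n) = 1.4864588 / sqrt(9) = 0.49548627
u_B1 = 0.966 / sqrt(6) = 0.39436785
u_B2 = 1.252 / sqrt(2) = 0.88529769
uc = sqrt(0.49548627^2 + 0.39436785^2 + 0.88529769^2) = 1.0884781
U = k * uc = 2.58 * 1.0884781
U = 2.8083

2.8083


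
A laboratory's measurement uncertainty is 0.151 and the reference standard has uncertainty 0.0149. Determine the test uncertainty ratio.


TUR = u_lab / u_ref
= 0.151 / 0.0149
= 10.1342

10.1342


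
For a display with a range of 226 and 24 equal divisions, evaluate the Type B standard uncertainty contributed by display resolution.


resolution = range / divisions
resolution = 226 / 24 = 9.4166667
u_res = resolution / (2*sqrt(3))
u_res = 9.4166667 / 3.4641016
u_res = 2.7184

2.7184


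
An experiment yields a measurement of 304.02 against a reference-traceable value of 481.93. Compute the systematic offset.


Systematic error = measured - true
= 304.02 - 481.93
= -177.9100

-177.9100


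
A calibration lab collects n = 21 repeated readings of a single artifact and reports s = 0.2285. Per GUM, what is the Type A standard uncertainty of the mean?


u_A = s / sqrt(n)
u_A = 0.2285 / sqrt(21)
u_A = 0.2285 / 4.5825757
u_A = 0.0499

0.0499


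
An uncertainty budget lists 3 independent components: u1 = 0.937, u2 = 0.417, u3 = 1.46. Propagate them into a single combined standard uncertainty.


uc = sqrt(0.937^2 + 0.417^2 + 1.46^2)
uc = sqrt(3.183458)
uc = 1.7842

1.7842


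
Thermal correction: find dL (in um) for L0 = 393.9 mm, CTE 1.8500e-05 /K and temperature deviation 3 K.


dL = L * alpha * dT
= 393.9 * 1.8500e-05 * 3
= 0.0218614 mm
dL_um = 0.0218614 * 1000 = 21.8614 um

21.8614


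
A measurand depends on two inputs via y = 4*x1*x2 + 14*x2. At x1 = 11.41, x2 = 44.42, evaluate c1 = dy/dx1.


y = 4*x1*x2 + 14*x2
dy/dx1 = 4*x2
Evaluate at x2 = 44.42: c1 = 4 * 44.42
c1 = 177.6800

177.6800


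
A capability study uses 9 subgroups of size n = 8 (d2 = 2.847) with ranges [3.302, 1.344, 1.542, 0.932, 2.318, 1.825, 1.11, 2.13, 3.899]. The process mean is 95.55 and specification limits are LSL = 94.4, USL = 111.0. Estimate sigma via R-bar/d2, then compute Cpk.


R_bar = (3.302 + 1.344 + 1.542 + 0.932 + 2.318 + 1.825 + 1.11 + 2.13 + 3.899) / 9 = 2.0446667
sigma = R_bar / d2 = 2.0446667 / 2.847 = 0.71818289
Cp = (USL - LSL)/(6*sigma) = (111.0 - 94.4)/(6*0.71818289) = 3.8523
Cpu = (111.0 - 95.55)/(3*0.71818289) = 7.1709
Cpl = (95.55 - 94.4)/(3*0.71818289) = 0.5338
Cpk = min(Cpu, Cpl) = 0.5338

0.5338


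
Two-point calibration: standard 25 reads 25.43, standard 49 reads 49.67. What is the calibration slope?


slope = (y2 - y1) / (x2 - x1)
= (49.67 - 25.43) / (49 - 25)
= 24.2400 / 24
= 1.0100

1.0100


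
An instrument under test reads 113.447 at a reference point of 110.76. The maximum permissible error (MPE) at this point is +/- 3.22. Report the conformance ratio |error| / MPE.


e = indication - reference = 113.447 - 110.76 = 2.6870
|e| = 2.6870
ratio = |e| / MPE = 2.6870 / 3.22
ratio = 0.8345

0.8345


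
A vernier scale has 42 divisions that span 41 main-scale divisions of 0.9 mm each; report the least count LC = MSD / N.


LC = MSD / n_div
= 0.9 / 42
= 0.0214

0.0214


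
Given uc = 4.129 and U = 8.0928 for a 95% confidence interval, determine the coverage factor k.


k = U / uc
k = 8.0928 / 4.129
k = 1.96

1.96


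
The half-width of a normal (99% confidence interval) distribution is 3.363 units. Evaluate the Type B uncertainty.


u_B = half_width / 2.576
u_B = 3.363 / 2.576
u_B = 1.3055

1.3055


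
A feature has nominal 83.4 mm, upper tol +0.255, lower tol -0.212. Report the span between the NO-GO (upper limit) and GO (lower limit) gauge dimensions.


GO = nominal - lower_tol (smallest hole = maximum material condition)
GO = 83.4 - 0.212 = 83.188
NO-GO = nominal + upper_tol (largest hole = least material condition)
NO-GO = 83.4 + 0.255 = 83.655
spread = NO-GO - GO = 83.655 - 83.188 = 0.4670

0.4670


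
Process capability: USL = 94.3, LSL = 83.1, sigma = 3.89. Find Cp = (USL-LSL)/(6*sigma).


Cp = (USL - LSL) / (6 * sigma)
= (94.3 - 83.1) / (6 * 3.89)
= 11.2000 / 23.3400
= 0.4799

0.4799


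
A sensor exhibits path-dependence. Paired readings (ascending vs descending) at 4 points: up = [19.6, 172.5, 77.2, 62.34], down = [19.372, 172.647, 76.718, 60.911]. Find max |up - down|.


|19.6 - 19.372| = 0.2280
|172.5 - 172.647| = 0.1470
|77.2 - 76.718| = 0.4820
|62.34 - 60.911| = 1.4290
hysteresis = max(diffs) = 1.4290

1.4290


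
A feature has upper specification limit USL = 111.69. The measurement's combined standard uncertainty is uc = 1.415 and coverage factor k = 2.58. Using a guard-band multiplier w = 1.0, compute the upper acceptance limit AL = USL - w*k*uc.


U = k * uc = 2.58 * 1.415 = 3.6507
guard band g = w * U = 1.0 * 3.6507 = 3.6507
AL = USL - g = 111.69 - 3.6507
AL = 108.0393

108.0393


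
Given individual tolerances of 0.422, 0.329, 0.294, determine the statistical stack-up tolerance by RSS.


RSS = sqrt(0.422^2 + 0.329^2 + 0.294^2)
= sqrt(0.372761)
= 0.6105

0.6105


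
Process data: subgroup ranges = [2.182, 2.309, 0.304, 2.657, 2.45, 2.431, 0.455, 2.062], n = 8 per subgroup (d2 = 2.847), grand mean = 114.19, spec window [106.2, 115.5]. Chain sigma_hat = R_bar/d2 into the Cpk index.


R_bar = (2.182 + 2.309 + 0.304 + 2.657 + 2.45 + 2.431 + 0.455 + 2.062) / 8 = 1.85625
sigma = R_bar / d2 = 1.85625 / 2.847 = 0.65200211
Cp = (USL - LSL)/(6*sigma) = (115.5 - 106.2)/(6*0.65200211) = 2.3773
Cpu = (115.5 - 114.19)/(3*0.65200211) = 0.6697
Cpl = (114.19 - 106.2)/(3*0.65200211) = 4.0849
Cpk = min(Cpu, Cpl) = 0.6697

0.6697


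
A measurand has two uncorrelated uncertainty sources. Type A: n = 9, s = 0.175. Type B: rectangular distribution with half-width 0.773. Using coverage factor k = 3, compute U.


u_A = s / sqrt(n) = 0.175 / sqrt(9) = 0.058333333
u_B = half_width / sqrt(3) = 0.773 / sqrt(3) = 0.44629176
uc = sqrt(u_A^2 + u_B^2) = sqrt(0.058333333^2 + 0.44629176^2) = 0.45008789
U = k * uc = 3 * 0.45008789
U = 1.3503

1.3503


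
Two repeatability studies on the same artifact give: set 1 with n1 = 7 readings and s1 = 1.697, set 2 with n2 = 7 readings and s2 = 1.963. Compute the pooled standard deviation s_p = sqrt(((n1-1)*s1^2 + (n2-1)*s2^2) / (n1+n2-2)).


s_p = sqrt(((n1-1)*s1^2 + (n2-1)*s2^2) / (n1+n2-2))
numerator = (7-1)*1.697^2 + (7-1)*1.963^2 = 17.278854 + 23.120214 = 40.399068
denominator = 7 + 7 - 2 = 12
s_p^2 = 40.399068 / 12 = 3.366589
s_p = sqrt(3.366589) = 1.8348

1.8348


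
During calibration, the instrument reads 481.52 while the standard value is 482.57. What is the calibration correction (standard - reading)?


Correction = standard - reading
= 482.57 - 481.52
= 1.0500

1.0500


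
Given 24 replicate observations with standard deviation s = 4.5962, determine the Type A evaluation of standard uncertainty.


u_A = s / sqrt(n)
u_A = 4.5962 / sqrt(24)
u_A = 4.5962 / 4.8989795
u_A = 0.9382

0.9382


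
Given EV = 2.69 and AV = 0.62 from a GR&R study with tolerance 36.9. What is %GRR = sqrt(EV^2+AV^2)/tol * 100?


GRR = sqrt(EV^2 + AV^2) = sqrt(2.69^2 + 0.62^2) = 2.7605253
%GRR = GRR / tol * 100 = 2.7605253 / 36.9 * 100
%GRR = 7.4811

7.4811


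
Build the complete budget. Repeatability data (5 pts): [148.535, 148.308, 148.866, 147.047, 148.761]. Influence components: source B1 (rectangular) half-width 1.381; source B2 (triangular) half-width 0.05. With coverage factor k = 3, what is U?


mean = (148.535 + 148.308 + 148.866 + 147.047 + 148.761) / 5 = 148.3034
s = sqrt(sum((x - mean)^2)/(n-1)) = 0.73452658
u_A = s / sqrt(n) = 0.73452658 / sqrt(5) = 0.32849027
u_B1 = 1.381 / sqrt(3) = 0.79732072
u_B2 = 0.05 / sqrt(6) = 0.020412415
uc = sqrt(0.32849027^2 + 0.79732072^2 + 0.020412415^2) = 0.86257919
U = k * uc = 3 * 0.86257919
U = 2.5877

2.5877


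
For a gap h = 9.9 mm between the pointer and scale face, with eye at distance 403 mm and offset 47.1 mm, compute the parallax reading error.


error = h * offset / d
= 9.9 * 47.1 / 403
= 1.1570

1.1570


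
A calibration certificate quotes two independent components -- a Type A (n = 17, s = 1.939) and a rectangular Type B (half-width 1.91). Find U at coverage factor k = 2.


u_A = s / sqrt(n) = 1.939 / sqrt(17) = 0.47027658
u_B = half_width / sqrt(3) = 1.91 / sqrt(3) = 1.102739
uc = sqrt(u_A^2 + u_B^2) = sqrt(0.47027658^2 + 1.102739^2) = 1.19883
U = k * uc = 2 * 1.19883
U = 2.3977

2.3977


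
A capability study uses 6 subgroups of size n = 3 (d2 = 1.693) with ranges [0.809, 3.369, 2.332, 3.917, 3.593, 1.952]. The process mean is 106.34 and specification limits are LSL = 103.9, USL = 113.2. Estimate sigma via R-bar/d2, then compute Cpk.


R_bar = (0.809 + 3.369 + 2.332 + 3.917 + 3.593 + 1.952) / 6 = 2.662
sigma = R_bar / d2 = 2.662 / 1.693 = 1.5723568
Cp = (USL - LSL)/(6*sigma) = (113.2 - 103.9)/(6*1.5723568) = 0.9858
Cpu = (113.2 - 106.34)/(3*1.5723568) = 1.4543
Cpl = (106.34 - 103.9)/(3*1.5723568) = 0.5173
Cpk = min(Cpu, Cpl) = 0.5173

0.5173


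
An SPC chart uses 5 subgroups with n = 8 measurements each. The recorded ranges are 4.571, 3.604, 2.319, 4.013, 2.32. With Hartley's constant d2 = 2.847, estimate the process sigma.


R_bar = (4.571 + 3.604 + 2.319 + 4.013 + 2.32) / 5
R_bar = 16.827 / 5 = 3.3654
sigma_hat = R_bar / d2 = 3.3654 / 2.847 = 1.1821

1.1821


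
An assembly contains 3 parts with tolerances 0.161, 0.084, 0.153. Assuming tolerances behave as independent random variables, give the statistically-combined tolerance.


RSS = sqrt(0.161^2 + 0.084^2 + 0.153^2)
= sqrt(0.056386)
= 0.2375

0.2375


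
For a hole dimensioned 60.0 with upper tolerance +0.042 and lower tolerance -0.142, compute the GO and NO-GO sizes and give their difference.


GO = nominal - lower_tol (smallest hole = maximum material condition)
GO = 60.0 - 0.142 = 59.858
NO-GO = nominal + upper_tol (largest hole = least material condition)
NO-GO = 60.0 + 0.042 = 60.042
spread = NO-GO - GO = 60.042 - 59.858 = 0.1840

0.1840


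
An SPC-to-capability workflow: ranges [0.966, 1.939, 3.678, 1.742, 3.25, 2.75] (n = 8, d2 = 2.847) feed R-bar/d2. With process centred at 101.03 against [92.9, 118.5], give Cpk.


R_bar = (0.966 + 1.939 + 3.678 + 1.742 + 3.25 + 2.75) / 6 = 2.3875
sigma = R_bar / d2 = 2.3875 / 2.847 = 0.83860204
Cp = (USL - LSL)/(6*sigma) = (118.5 - 92.9)/(6*0.83860204) = 5.0878
Cpu = (118.5 - 101.03)/(3*0.83860204) = 6.9441
Cpl = (101.03 - 92.9)/(3*0.83860204) = 3.2316
Cpk = min(Cpu, Cpl) = 3.2316

3.2316


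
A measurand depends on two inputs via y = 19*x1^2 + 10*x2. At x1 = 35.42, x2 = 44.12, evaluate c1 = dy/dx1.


y = 19*x1^2 + 10*x2
dy/dx1 = 2*19*x1
Evaluate at x1 = 35.42: c1 = 38 * 35.42
c1 = 1345.9600

1345.9600


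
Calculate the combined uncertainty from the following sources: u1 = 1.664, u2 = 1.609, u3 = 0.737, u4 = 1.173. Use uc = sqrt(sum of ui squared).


uc = sqrt(1.664^2 + 1.609^2 + 0.737^2 + 1.173^2)
uc = sqrt(7.276875)
uc = 2.6976

2.6976


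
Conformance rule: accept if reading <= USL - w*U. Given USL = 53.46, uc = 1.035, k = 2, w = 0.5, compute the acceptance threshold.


U = k * uc = 2 * 1.035 = 2.07
guard band g = w * U = 0.5 * 2.07 = 1.035
AL = USL - g = 53.46 - 1.035
AL = 52.4250

52.4250


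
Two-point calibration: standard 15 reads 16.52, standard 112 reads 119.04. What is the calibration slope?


slope = (y2 - y1) / (x2 - x1)
= (119.04 - 16.52) / (112 - 15)
= 102.5200 / 97
= 1.0569

1.0569


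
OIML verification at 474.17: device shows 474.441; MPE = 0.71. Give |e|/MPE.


e = indication - reference = 474.441 - 474.17 = 0.2710
|e| = 0.2710
ratio = |e| / MPE = 0.2710 / 0.71
ratio = 0.3817

0.3817


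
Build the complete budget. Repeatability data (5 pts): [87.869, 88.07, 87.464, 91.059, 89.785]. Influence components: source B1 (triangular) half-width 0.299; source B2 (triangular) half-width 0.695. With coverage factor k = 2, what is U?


mean = (87.869 + 88.07 + 87.464 + 91.059 + 89.785) / 5 = 88.8494
s = sqrt(sum((x - mean)^2)/(n-1)) = 1.5203339
u_A = s / sqrt(n) = 1.5203339 / sqrt(5) = 0.67991399
u_B1 = 0.299 / sqrt(6) = 0.12206624
u_B2 = 0.695 / sqrt(6) = 0.28373256
uc = sqrt(0.67991399^2 + 0.12206624^2 + 0.28373256^2) = 0.74678469
U = k * uc = 2 * 0.74678469
U = 1.4936

1.4936


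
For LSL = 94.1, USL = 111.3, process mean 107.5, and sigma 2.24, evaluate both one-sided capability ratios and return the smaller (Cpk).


Cpu = (USL - mean) / (3*sigma) = (111.3 - 107.5) / (3*2.24) = 0.5655
Cpl = (mean - LSL) / (3*sigma) = (107.5 - 94.1) / (3*2.24) = 1.9940
Cpk = min(Cpu, Cpl) = 0.5655

0.5655


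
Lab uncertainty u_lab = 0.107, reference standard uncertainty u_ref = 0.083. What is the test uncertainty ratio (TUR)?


TUR = u_lab / u_ref
= 0.107 / 0.083
= 1.2892

1.2892


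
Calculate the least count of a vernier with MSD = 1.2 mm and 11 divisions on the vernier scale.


LC = MSD / n_div
= 1.2 / 11
= 0.1091

0.1091


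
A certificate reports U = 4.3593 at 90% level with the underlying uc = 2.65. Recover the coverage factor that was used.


k = U / uc
k = 4.3593 / 2.65
k = 1.645

1.645


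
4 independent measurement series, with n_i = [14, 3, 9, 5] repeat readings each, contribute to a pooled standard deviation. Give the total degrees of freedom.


nu = sum_i (n_i - 1)
nu = ((14 - 1) + (3 - 1) + (9 - 1) + (5 - 1))
nu = 13 + 2 + 8 + 4
nu = 27

27


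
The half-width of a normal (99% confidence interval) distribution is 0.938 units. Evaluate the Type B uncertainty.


u_B = half_width / 2.576
u_B = 0.938 / 2.576
u_B = 0.3641

0.3641


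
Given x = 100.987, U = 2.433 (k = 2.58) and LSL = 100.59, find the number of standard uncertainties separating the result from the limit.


u = U / k = 2.433 / 2.58 = 0.94302326
margin = |LSL - x| = |100.59 - 100.987| = 0.397
z = margin / u = 0.397 / 0.94302326
z = 0.4210

0.4210


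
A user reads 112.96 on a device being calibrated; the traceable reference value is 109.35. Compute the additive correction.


Correction = standard - reading
= 109.35 - 112.96
= -3.6100

-3.6100


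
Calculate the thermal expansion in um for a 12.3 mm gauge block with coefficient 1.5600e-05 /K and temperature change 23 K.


dL = L * alpha * dT
= 12.3 * 1.5600e-05 * 23
= 0.0044132 mm
dL_um = 0.0044132 * 1000 = 4.4132 um

4.4132


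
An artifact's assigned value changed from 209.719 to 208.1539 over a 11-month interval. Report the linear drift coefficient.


rate = (v2 - v1) / months
= (208.1539 - 209.719) / 11
= -1.5651 / 11
= -0.1423

-0.1423


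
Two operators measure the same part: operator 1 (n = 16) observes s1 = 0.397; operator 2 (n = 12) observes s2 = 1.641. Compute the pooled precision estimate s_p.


s_p = sqrt(((n1-1)*s1^2 + (n2-1)*s2^2) / (n1+n2-2))
numerator = (16-1)*0.397^2 + (12-1)*1.641^2 = 2.364135 + 29.621691 = 31.985826
denominator = 16 + 12 - 2 = 26
s_p^2 = 31.985826 / 26 = 1.2302241
s_p = sqrt(1.2302241) = 1.1092

1.1092


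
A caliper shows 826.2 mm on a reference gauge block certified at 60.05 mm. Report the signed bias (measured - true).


Systematic error = measured - true
= 826.2 - 60.05
= 766.1500

766.1500


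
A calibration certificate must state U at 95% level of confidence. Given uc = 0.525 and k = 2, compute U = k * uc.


U = k * uc
U = 2 * 0.525
U = 1.0500

1.0500


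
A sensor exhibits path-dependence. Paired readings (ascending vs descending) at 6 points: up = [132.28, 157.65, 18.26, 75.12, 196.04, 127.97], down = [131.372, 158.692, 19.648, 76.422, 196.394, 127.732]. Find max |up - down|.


|132.28 - 131.372| = 0.9080
|157.65 - 158.692| = 1.0420
|18.26 - 19.648| = 1.3880
|75.12 - 76.422| = 1.3020
|196.04 - 196.394| = 0.3540
|127.97 - 127.732| = 0.2380
hysteresis = max(diffs) = 1.3880

1.3880


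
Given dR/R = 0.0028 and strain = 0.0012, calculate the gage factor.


GF = (dR/R) / epsilon
= 0.0028 / 0.0012
= 2.3333

2.3333


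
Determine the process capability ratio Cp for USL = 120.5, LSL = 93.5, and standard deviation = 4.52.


Cp = (USL - LSL) / (6 * sigma)
= (120.5 - 93.5) / (6 * 4.52)
= 27.0000 / 27.1200
= 0.9956

0.9956


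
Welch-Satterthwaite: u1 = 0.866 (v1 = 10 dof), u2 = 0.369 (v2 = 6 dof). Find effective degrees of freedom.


uc = sqrt(u1^2 + u2^2) = sqrt(0.866^2 + 0.369^2) = 0.94133788
v_eff = uc^4 / (u1^4/v1 + u2^4/v2)
= 0.94133788^4 / (0.866^4/10 + 0.369^4/6)
= 0.78520335 / 0.05933337
v_eff = 13.2338

13.2338


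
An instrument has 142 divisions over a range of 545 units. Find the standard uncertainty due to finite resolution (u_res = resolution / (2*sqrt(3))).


resolution = range / divisions
resolution = 545 / 142 = 3.8380282
u_res = resolution / (2*sqrt(3))
u_res = 3.8380282 / 3.4641016
u_res = 1.1079

1.1079


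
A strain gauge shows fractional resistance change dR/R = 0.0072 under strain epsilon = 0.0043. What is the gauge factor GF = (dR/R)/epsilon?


GF = (dR/R) / epsilon
= 0.0072 / 0.0043
= 1.6744

1.6744


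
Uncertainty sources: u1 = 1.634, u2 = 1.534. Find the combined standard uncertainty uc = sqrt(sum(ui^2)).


uc = sqrt(1.634^2 + 1.534^2)
uc = sqrt(5.023112)
uc = 2.2412

2.2412


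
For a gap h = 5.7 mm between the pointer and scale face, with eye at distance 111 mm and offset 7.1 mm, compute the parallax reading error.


error = h * offset / d
= 5.7 * 7.1 / 111
= 0.3646

0.3646


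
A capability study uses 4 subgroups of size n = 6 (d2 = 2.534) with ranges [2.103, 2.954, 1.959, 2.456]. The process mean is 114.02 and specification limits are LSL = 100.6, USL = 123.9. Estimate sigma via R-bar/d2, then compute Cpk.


R_bar = (2.103 + 2.954 + 1.959 + 2.456) / 4 = 2.368
sigma = R_bar / d2 = 2.368 / 2.534 = 0.93449092
Cp = (USL - LSL)/(6*sigma) = (123.9 - 100.6)/(6*0.93449092) = 4.1556
Cpu = (123.9 - 114.02)/(3*0.93449092) = 3.5242
Cpl = (114.02 - 100.6)/(3*0.93449092) = 4.7869
Cpk = min(Cpu, Cpl) = 3.5242

3.5242


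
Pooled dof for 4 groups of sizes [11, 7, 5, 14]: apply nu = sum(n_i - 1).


nu = sum_i (n_i - 1)
nu = ((11 - 1) + (7 - 1) + (5 - 1) + (14 - 1))
nu = 10 + 6 + 4 + 13
nu = 33

33


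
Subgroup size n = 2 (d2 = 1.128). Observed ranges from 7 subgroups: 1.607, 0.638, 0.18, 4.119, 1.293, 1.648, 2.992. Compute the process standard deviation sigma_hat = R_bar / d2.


R_bar = (1.607 + 0.638 + 0.18 + 4.119 + 1.293 + 1.648 + 2.992) / 7
R_bar = 12.477 / 7 = 1.7824286
sigma_hat = R_bar / d2 = 1.7824286 / 1.128 = 1.5802

1.5802


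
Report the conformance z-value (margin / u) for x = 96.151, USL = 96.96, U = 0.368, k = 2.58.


u = U / k = 0.368 / 2.58 = 0.14263566
margin = |USL - x| = |96.96 - 96.151| = 0.809
z = margin / u = 0.809 / 0.14263566
z = 5.6718

5.6718


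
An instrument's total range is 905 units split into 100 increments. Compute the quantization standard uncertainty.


resolution = range / divisions
resolution = 905 / 100 = 9.05
u_res = resolution / (2*sqrt(3))
u_res = 9.05 / 3.4641016
u_res = 2.6125

2.6125


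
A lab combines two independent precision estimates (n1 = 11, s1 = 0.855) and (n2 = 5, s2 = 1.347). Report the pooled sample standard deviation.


s_p = sqrt(((n1-1)*s1^2 + (n2-1)*s2^2) / (n1+n2-2))
numerator = (11-1)*0.855^2 + (5-1)*1.347^2 = 7.31025 + 7.257636 = 14.567886
denominator = 11 + 5 - 2 = 14
s_p^2 = 14.567886 / 14 = 1.0405633
s_p = sqrt(1.0405633) = 1.0201

1.0201


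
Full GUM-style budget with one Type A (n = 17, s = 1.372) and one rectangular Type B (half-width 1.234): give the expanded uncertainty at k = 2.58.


u_A = s / sqrt(n) = 1.372 / sqrt(17) = 0.33275888
u_B = half_width / sqrt(3) = 1.234 / sqrt(3) = 0.71245023
uc = sqrt(u_A^2 + u_B^2) = sqrt(0.33275888^2 + 0.71245023^2) = 0.78632932
U = k * uc = 2.58 * 0.78632932
U = 2.0287

2.0287


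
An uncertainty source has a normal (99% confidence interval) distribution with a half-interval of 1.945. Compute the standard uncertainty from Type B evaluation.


u_B = half_width / 2.576
u_B = 1.945 / 2.576
u_B = 0.7550

0.7550


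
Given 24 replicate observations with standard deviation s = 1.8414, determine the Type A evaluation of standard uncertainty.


u_A = s / sqrt(n)
u_A = 1.8414 / sqrt(24)
u_A = 1.8414 / 4.8989795
u_A = 0.3759

0.3759


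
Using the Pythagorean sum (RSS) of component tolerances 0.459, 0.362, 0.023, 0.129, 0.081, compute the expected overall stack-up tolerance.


RSS = sqrt(0.459^2 + 0.362^2 + 0.023^2 + 0.129^2 + 0.081^2)
= sqrt(0.365456)
= 0.6045

0.6045


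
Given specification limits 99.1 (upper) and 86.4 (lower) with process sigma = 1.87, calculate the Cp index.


Cp = (USL - LSL) / (6 * sigma)
= (99.1 - 86.4) / (6 * 1.87)
= 12.7000 / 11.2200
= 1.1319

1.1319


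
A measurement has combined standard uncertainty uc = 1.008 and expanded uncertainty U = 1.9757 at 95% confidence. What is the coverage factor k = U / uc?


k = U / uc
k = 1.9757 / 1.008
k = 1.96

1.96


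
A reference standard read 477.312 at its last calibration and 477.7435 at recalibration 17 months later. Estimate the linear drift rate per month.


rate = (v2 - v1) / months
= (477.7435 - 477.312) / 17
= 0.4315 / 17
= 0.0254

0.0254


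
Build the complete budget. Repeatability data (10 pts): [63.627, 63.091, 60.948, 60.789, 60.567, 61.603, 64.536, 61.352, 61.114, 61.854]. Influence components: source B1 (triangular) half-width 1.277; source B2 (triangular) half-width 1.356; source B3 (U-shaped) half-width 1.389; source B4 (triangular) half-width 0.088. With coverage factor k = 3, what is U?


mean = (63.627 + 63.091 + 60.948 + 60.789 + 60.567 + 61.603 + 64.536 + 61.352 + 61.114 + 61.854) / 10 = 61.9481
s = sqrt(sum((x - mean)^2)/(n-1)) = 1.3438051
u_A = s / sqrt(n) = 1.3438051 / sqrt(10) = 0.42494848
u_B1 = 1.277 / sqrt(6) = 0.52133307
u_B2 = 1.356 / sqrt(6) = 0.55358468
u_B3 = 1.389 / sqrt(2) = 0.98217132
u_B4 = 0.088 / sqrt(6) = 0.03592585
uc = sqrt(0.42494848^2 + 0.52133307^2 + 0.55358468^2 + 0.98217132^2 + 0.03592585^2) = 1.3133075
U = k * uc = 3 * 1.3133075
U = 3.9399

3.9399


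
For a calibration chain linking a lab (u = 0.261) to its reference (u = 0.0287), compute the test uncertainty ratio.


TUR = u_lab / u_ref
= 0.261 / 0.0287
= 9.0941

9.0941


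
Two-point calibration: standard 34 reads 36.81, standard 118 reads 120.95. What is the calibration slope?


slope = (y2 - y1) / (x2 - x1)
= (120.95 - 36.81) / (118 - 34)
= 84.1400 / 84
= 1.0017

1.0017


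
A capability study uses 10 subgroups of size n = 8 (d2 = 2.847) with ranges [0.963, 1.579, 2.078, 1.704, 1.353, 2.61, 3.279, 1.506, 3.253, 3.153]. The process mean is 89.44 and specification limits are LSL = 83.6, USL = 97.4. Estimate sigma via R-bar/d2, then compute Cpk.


R_bar = (0.963 + 1.579 + 2.078 + 1.704 + 1.353 + 2.61 + 3.279 + 1.506 + 3.253 + 3.153) / 10 = 2.1478
sigma = R_bar / d2 = 2.1478 / 2.847 = 0.75440815
Cp = (USL - LSL)/(6*sigma) = (97.4 - 83.6)/(6*0.75440815) = 3.0487
Cpu = (97.4 - 89.44)/(3*0.75440815) = 3.5171
Cpl = (89.44 - 83.6)/(3*0.75440815) = 2.5804
Cpk = min(Cpu, Cpl) = 2.5804

2.5804


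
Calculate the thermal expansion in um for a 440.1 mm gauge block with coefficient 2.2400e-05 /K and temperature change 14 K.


dL = L * alpha * dT
= 440.1 * 2.2400e-05 * 14
= 0.1380154 mm
dL_um = 0.1380154 * 1000 = 138.0154 um

138.0154


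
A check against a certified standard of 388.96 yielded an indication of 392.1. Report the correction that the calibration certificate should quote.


Correction = standard - reading
= 388.96 - 392.1
= -3.1400

-3.1400


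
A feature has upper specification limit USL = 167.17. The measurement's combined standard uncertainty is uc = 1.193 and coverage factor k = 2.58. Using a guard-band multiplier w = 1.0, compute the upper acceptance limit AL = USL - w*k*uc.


U = k * uc = 2.58 * 1.193 = 3.07794
guard band g = w * U = 1.0 * 3.07794 = 3.07794
AL = USL - g = 167.17 - 3.07794
AL = 164.0921

164.0921


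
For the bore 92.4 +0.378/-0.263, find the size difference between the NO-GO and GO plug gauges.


GO = nominal - lower_tol (smallest hole = maximum material condition)
GO = 92.4 - 0.263 = 92.137
NO-GO = nominal + upper_tol (largest hole = least material condition)
NO-GO = 92.4 + 0.378 = 92.778
spread = NO-GO - GO = 92.778 - 92.137 = 0.6410

0.6410


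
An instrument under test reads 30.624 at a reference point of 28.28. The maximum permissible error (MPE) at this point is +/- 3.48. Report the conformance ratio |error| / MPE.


e = indication - reference = 30.624 - 28.28 = 2.3440
|e| = 2.3440
ratio = |e| / MPE = 2.3440 / 3.48
ratio = 0.6736

0.6736


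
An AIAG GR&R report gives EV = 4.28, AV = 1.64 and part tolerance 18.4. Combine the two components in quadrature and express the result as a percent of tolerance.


GRR = sqrt(EV^2 + AV^2) = sqrt(4.28^2 + 1.64^2) = 4.5834485
%GRR = GRR / tol * 100 = 4.5834485 / 18.4 * 100
%GRR = 24.9100

24.9100


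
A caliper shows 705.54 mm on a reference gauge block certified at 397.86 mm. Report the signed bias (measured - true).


Systematic error = measured - true
= 705.54 - 397.86
= 307.6800

307.6800


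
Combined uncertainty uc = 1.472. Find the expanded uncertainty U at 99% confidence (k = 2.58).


U = k * uc
U = 2.58 * 1.472
U = 3.7978

3.7978


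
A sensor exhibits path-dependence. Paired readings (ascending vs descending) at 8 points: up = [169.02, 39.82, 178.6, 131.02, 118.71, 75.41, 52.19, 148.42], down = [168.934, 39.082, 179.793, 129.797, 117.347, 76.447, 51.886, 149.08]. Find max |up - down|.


|169.02 - 168.934| = 0.0860
|39.82 - 39.082| = 0.7380
|178.6 - 179.793| = 1.1930
|131.02 - 129.797| = 1.2230
|118.71 - 117.347| = 1.3630
|75.41 - 76.447| = 1.0370
|52.19 - 51.886| = 0.3040
|148.42 - 149.08| = 0.6600
hysteresis = max(diffs) = 1.3630

1.3630


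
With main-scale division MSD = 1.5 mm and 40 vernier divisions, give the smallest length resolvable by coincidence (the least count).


LC = MSD / n_div
= 1.5 / 40
= 0.0375

0.0375


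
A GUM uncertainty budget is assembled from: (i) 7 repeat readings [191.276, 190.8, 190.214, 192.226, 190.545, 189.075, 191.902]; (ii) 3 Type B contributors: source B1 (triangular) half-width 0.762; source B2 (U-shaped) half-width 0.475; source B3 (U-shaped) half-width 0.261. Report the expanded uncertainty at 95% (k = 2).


mean = (191.276 + 190.8 + 190.214 + 192.226 + 190.545 + 189.075 + 191.902) / 7 = 190.8625714
s = sqrt(sum((x - mean)^2)/(n-1)) = 1.0670126
u_A = s / sqrt(n) = 1.0670126 / sqrt(7) = 0.40329286
u_B1 = 0.762 / sqrt(6) = 0.3110852
u_B2 = 0.475 / sqrt(2) = 0.33587572
u_B3 = 0.261 / sqrt(2) = 0.18455487
uc = sqrt(0.40329286^2 + 0.3110852^2 + 0.33587572^2 + 0.18455487^2) = 0.63741049
U = k * uc = 2 * 0.63741049
U = 1.2748

1.2748


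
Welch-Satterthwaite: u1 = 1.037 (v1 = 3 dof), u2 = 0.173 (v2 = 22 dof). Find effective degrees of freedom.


uc = sqrt(u1^2 + u2^2) = sqrt(1.037^2 + 0.173^2) = 1.0513315
v_eff = uc^4 / (u1^4/v1 + u2^4/v2)
= 1.0513315^4 / (1.037^4/3 + 0.173^4/22)
= 1.2216835 / 0.38551354
v_eff = 3.1690

3.1690


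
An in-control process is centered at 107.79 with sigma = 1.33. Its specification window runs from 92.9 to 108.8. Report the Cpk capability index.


Cpu = (USL - mean) / (3*sigma) = (108.8 - 107.79) / (3*1.33) = 0.2531
Cpl = (mean - LSL) / (3*sigma) = (107.79 - 92.9) / (3*1.33) = 3.7318
Cpk = min(Cpu, Cpl) = 0.2531

0.2531


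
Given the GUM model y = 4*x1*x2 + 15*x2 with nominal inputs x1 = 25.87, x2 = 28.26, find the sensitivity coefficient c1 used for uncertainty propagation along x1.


y = 4*x1*x2 + 15*x2
dy/dx1 = 4*x2
Evaluate at x2 = 28.26: c1 = 4 * 28.26
c1 = 113.0400

113.0400


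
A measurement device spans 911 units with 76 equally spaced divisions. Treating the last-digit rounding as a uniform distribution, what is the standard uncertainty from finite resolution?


resolution = range / divisions
resolution = 911 / 76 = 11.986842
u_res = resolution / (2*sqrt(3))
u_res = 11.986842 / 3.4641016
u_res = 3.4603

3.4603


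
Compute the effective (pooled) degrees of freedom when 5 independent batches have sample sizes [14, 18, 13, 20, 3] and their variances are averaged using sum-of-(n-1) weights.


nu = sum_i (n_i - 1)
nu = ((14 - 1) + (18 - 1) + (13 - 1) + (20 - 1) + (3 - 1))
nu = 13 + 17 + 12 + 19 + 2
nu = 63

63


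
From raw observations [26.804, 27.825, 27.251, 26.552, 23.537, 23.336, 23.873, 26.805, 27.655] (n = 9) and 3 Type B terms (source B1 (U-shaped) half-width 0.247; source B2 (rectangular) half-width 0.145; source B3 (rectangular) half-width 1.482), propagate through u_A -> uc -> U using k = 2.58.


mean = (26.804 + 27.825 + 27.251 + 26.552 + 23.537 + 23.336 + 23.873 + 26.805 + 27.655) / 9 = 25.95977778
s = sqrt(sum((x - mean)^2)/(n-1)) = 1.833938
u_A = s / sqrt(n) = 1.833938 / sqrt(9) = 0.61131267
u_B1 = 0.247 / sqrt(2) = 0.17465537
u_B2 = 0.145 / sqrt(3) = 0.083715789
u_B3 = 1.482 / sqrt(3) = 0.8556331
uc = sqrt(0.61131267^2 + 0.17465537^2 + 0.083715789^2 + 0.8556331^2) = 1.0692633
U = k * uc = 2.58 * 1.0692633
U = 2.7587

2.7587


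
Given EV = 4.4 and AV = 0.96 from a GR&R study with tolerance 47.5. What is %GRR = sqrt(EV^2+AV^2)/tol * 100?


GRR = sqrt(EV^2 + AV^2) = sqrt(4.4^2 + 0.96^2) = 4.5035097
%GRR = GRR / tol * 100 = 4.5035097 / 47.5 * 100
%GRR = 9.4811

9.4811


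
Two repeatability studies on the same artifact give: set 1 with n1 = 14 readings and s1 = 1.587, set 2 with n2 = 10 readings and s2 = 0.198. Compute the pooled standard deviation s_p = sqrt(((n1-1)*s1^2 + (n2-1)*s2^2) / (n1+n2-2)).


s_p = sqrt(((n1-1)*s1^2 + (n2-1)*s2^2) / (n1+n2-2))
numerator = (14-1)*1.587^2 + (10-1)*0.198^2 = 32.741397 + 0.352836 = 33.094233
denominator = 14 + 10 - 2 = 22
s_p^2 = 33.094233 / 22 = 1.5042833
s_p = sqrt(1.5042833) = 1.2265

1.2265


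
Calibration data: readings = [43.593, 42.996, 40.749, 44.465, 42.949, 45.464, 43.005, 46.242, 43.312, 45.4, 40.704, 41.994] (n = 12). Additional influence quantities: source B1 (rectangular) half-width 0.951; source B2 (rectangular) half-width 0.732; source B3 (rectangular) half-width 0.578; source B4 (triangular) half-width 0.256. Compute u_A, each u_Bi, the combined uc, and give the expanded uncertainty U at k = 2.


mean = (43.593 + 42.996 + 40.749 + 44.465 + 42.949 + 45.464 + 43.005 + 46.242 + 43.312 + 45.4 + 40.704 + 41.994) / 12 = 43.40608333
s = sqrt(sum((x - mean)^2)/(n-1)) = 1.7661342
u_A = s / sqrt(n) = 1.7661342 / sqrt(12) = 0.50983903
u_B1 = 0.951 / sqrt(3) = 0.54906011
u_B2 = 0.732 / sqrt(3) = 0.4226204
u_B3 = 0.578 / sqrt(3) = 0.33370846
u_B4 = 0.256 / sqrt(6) = 0.10451156
uc = sqrt(0.50983903^2 + 0.54906011^2 + 0.4226204^2 + 0.33370846^2 + 0.10451156^2) = 0.92859832
U = k * uc = 2 * 0.92859832
U = 1.8572

1.8572


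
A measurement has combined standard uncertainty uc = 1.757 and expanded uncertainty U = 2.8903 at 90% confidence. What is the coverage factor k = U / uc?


k = U / uc
k = 2.8903 / 1.757
k = 1.645

1.645


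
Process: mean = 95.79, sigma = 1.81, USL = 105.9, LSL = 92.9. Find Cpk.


Cpu = (USL - mean) / (3*sigma) = (105.9 - 95.79) / (3*1.81) = 1.8619
Cpl = (mean - LSL) / (3*sigma) = (95.79 - 92.9) / (3*1.81) = 0.5322
Cpk = min(Cpu, Cpl) = 0.5322

0.5322


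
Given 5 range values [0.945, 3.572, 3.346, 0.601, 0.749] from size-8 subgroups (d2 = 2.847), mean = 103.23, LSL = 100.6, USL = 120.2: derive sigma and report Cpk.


R_bar = (0.945 + 3.572 + 3.346 + 0.601 + 0.749) / 5 = 1.8426
sigma = R_bar / d2 = 1.8426 / 2.847 = 0.64720759
Cp = (USL - LSL)/(6*sigma) = (120.2 - 100.6)/(6*0.64720759) = 5.0473
Cpu = (120.2 - 103.23)/(3*0.64720759) = 8.7401
Cpl = (103.23 - 100.6)/(3*0.64720759) = 1.3545
Cpk = min(Cpu, Cpl) = 1.3545

1.3545


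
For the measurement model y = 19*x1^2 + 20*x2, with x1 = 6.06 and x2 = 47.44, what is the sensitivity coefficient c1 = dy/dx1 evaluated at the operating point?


y = 19*x1^2 + 20*x2
dy/dx1 = 2*19*x1
Evaluate at x1 = 6.06: c1 = 38 * 6.06
c1 = 230.2800

230.2800


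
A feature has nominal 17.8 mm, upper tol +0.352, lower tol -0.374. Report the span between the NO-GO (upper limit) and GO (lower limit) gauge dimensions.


GO = nominal - lower_tol (smallest hole = maximum material condition)
GO = 17.8 - 0.374 = 17.426
NO-GO = nominal + upper_tol (largest hole = least material condition)
NO-GO = 17.8 + 0.352 = 18.152
spread = NO-GO - GO = 18.152 - 17.426 = 0.7260

0.7260


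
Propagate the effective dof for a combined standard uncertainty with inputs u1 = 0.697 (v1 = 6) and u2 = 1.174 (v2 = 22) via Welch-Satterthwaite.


uc = sqrt(u1^2 + u2^2) = sqrt(0.697^2 + 1.174^2) = 1.365315
v_eff = uc^4 / (u1^4/v1 + u2^4/v2)
= 1.365315^4 / (0.697^4/6 + 1.174^4/22)
= 3.4748131 / 0.12568255
v_eff = 27.6475

27.6475
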